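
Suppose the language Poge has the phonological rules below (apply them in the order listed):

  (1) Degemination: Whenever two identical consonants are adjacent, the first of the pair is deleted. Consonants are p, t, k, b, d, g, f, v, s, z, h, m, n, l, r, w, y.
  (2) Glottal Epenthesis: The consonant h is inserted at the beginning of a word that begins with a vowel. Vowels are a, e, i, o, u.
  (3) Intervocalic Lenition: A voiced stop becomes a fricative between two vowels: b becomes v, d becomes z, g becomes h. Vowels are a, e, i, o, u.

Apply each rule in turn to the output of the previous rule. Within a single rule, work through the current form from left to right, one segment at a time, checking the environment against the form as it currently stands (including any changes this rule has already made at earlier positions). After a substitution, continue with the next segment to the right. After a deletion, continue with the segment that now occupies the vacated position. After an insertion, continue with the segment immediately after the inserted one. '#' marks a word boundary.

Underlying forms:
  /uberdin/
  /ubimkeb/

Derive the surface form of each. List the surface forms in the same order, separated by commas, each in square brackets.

[huverdin], [huvimkeb]

/uberdin/:
  (1) Degemination: no change — [uberdin]
  (2) Glottal Epenthesis: [uberdin] → [huberdin]
  (3) Intervocalic Lenition: [huberdin] → [huverdin]
/ubimkeb/:
  (1) Degemination: no change — [ubimkeb]
  (2) Glottal Epenthesis: [ubimkeb] → [hubimkeb]
  (3) Intervocalic Lenition: [hubimkeb] → [huvimkeb]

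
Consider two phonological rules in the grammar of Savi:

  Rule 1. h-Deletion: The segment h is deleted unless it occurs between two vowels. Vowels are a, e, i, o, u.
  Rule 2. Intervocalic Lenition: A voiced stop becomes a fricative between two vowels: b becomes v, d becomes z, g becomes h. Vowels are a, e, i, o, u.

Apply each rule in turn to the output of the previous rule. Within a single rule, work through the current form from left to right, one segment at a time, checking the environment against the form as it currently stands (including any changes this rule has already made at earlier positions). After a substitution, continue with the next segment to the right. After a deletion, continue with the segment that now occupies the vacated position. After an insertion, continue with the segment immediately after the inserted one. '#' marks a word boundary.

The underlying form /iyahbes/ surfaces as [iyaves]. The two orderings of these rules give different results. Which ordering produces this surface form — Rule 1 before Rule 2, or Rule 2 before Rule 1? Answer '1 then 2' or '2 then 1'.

Order 1 then 2:
  1 h-Deletion: [iyahbes] → [iyabes]
  2 Intervocalic Lenition: [iyabes] → [iyaves]
  result: [iyaves]
Order 2 then 1:
  2 Intervocalic Lenition: no change — [iyahbes]
  1 h-Deletion: [iyahbes] → [iyabes]
  result: [iyabes]

1 then 2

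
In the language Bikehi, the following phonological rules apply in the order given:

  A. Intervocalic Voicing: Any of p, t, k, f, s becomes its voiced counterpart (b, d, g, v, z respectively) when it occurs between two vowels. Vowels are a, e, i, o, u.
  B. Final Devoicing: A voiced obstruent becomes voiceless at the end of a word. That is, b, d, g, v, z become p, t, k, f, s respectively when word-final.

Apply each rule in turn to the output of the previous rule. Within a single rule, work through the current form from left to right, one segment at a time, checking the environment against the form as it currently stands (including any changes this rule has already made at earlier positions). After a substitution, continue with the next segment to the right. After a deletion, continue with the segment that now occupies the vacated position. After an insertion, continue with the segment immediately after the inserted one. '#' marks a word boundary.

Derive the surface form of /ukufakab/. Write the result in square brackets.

[uguvagap]

A Intervocalic Voicing: [ukufakab] → [uguvagab]
B Final Devoicing: [uguvagab] → [uguvagap]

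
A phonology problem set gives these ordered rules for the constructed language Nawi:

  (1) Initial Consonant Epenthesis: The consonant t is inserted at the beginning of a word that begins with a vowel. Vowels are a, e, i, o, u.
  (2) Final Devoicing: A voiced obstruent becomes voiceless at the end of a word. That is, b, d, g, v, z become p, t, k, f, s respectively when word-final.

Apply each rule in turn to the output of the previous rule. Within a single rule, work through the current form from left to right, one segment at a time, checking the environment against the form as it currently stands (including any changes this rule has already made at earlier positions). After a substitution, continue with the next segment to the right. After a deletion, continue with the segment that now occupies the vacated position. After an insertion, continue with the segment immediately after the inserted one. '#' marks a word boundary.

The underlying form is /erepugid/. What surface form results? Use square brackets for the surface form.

[terepugit]

(1) Initial Consonant Epenthesis: [erepugid] → [terepugid]
(2) Final Devoicing: [terepugid] → [terepugit]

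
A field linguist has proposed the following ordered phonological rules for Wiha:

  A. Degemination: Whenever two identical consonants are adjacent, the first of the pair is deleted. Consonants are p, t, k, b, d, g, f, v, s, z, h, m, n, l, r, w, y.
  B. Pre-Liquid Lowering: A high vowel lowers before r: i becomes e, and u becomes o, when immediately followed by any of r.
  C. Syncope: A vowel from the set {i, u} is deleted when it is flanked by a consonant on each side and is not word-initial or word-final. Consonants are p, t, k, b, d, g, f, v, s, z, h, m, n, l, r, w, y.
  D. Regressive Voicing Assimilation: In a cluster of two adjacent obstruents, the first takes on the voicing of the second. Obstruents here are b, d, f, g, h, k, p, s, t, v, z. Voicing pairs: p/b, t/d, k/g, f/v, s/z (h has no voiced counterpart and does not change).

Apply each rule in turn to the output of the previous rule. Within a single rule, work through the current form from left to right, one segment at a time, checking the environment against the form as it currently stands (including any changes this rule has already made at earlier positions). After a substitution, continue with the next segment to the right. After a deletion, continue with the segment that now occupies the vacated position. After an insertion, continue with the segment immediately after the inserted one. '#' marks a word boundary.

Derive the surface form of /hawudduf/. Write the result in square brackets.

[hawtf]

A Degemination: [hawudduf] → [hawuduf]
B Pre-Liquid Lowering: no change — [hawuduf]
C Syncope: [hawuduf] → [hawdf]
D Regressive Voicing Assimilation: [hawdf] → [hawtf]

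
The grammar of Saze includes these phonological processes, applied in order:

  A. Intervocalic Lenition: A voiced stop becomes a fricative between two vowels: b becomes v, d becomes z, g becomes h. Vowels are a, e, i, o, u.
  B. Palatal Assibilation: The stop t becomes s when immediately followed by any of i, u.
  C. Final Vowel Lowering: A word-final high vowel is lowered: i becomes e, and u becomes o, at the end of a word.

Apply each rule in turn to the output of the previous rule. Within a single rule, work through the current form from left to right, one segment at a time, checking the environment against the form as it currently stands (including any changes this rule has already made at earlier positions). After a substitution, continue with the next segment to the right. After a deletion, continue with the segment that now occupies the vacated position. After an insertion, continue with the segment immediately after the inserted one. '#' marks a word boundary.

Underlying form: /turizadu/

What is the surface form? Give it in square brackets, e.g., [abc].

A Intervocalic Lenition: [turizadu] → [turizazu]
B Palatal Assibilation: [turizazu] → [surizazu]
C Final Vowel Lowering: [surizazu] → [surizazo]

[surizazo]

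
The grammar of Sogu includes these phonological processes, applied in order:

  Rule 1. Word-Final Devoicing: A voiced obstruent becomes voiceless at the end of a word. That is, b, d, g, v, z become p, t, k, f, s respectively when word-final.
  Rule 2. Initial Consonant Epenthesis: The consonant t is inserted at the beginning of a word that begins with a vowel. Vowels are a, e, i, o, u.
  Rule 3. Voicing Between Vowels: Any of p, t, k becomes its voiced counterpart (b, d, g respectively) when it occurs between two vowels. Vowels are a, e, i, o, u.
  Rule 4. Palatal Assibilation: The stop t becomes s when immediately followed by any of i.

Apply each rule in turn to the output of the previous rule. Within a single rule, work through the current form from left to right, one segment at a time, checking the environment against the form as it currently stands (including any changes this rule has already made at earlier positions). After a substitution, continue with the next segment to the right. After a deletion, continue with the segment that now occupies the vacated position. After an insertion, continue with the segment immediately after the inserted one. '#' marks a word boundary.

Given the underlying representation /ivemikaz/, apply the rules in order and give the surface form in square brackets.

[sivemigas]

Rule 1 Word-Final Devoicing: [ivemikaz] → [ivemikas]
Rule 2 Initial Consonant Epenthesis: [ivemikas] → [tivemikas]
Rule 3 Voicing Between Vowels: [tivemikas] → [tivemigas]
Rule 4 Palatal Assibilation: [tivemigas] → [sivemigas]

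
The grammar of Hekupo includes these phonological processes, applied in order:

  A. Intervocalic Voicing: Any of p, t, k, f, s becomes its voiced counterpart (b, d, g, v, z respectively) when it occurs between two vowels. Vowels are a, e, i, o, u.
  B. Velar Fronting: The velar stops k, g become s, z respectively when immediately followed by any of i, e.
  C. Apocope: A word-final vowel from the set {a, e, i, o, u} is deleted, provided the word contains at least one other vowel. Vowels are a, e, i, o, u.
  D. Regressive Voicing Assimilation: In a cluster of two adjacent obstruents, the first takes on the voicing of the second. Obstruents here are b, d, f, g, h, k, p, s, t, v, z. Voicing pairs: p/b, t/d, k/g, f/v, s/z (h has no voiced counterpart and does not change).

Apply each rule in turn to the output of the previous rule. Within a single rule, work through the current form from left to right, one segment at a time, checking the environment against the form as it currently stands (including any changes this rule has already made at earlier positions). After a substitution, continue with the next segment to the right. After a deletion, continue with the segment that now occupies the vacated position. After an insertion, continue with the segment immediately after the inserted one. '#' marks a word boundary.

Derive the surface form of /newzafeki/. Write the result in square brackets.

[newzavez]

A Intervocalic Voicing: [newzafeki] → [newzavegi]
B Velar Fronting: [newzavegi] → [newzavezi]
C Apocope: [newzavezi] → [newzavez]
D Regressive Voicing Assimilation: no change — [newzavez]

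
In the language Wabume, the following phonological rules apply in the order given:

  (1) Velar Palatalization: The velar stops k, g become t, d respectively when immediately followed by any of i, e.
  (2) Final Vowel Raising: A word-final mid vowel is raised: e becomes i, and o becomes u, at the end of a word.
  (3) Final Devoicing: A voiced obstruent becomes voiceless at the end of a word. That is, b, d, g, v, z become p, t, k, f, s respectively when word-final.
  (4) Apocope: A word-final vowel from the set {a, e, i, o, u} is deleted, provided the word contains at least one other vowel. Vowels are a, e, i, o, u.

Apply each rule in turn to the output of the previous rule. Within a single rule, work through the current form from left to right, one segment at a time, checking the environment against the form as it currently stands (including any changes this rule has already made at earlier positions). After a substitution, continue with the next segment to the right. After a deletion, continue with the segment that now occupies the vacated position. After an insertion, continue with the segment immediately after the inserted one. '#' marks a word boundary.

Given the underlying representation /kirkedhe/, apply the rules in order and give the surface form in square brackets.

(1) Velar Palatalization: [kirkedhe] → [tirtedhe]
(2) Final Vowel Raising: [tirtedhe] → [tirtedhi]
(3) Final Devoicing: no change — [tirtedhi]
(4) Apocope: [tirtedhi] → [tirtedh]

[tirtedh]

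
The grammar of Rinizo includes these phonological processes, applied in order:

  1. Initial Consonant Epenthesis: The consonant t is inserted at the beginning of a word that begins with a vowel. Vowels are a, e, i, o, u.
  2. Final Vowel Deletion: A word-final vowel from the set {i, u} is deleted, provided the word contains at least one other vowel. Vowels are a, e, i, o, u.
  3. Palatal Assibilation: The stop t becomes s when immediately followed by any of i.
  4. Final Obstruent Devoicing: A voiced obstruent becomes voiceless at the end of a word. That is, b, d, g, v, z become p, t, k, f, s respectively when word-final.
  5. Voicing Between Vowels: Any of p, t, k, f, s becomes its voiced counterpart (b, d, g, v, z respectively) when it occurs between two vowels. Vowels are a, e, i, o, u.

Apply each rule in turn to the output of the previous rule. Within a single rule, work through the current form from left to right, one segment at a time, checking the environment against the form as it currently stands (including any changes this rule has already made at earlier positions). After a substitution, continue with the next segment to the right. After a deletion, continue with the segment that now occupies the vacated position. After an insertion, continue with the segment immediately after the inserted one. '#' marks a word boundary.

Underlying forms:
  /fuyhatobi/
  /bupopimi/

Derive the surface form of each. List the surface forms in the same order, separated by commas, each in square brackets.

/fuyhatobi/:
  1 Initial Consonant Epenthesis: no change — [fuyhatobi]
  2 Final Vowel Deletion: [fuyhatobi] → [fuyhatob]
  3 Palatal Assibilation: no change — [fuyhatob]
  4 Final Obstruent Devoicing: [fuyhatob] → [fuyhatop]
  5 Voicing Between Vowels: [fuyhatop] → [fuyhadop]
/bupopimi/:
  1 Initial Consonant Epenthesis: no change — [bupopimi]
  2 Final Vowel Deletion: [bupopimi] → [bupopim]
  3 Palatal Assibilation: no change — [bupopim]
  4 Final Obstruent Devoicing: no change — [bupopim]
  5 Voicing Between Vowels: [bupopim] → [bubobim]

[fuyhadop], [bubobim]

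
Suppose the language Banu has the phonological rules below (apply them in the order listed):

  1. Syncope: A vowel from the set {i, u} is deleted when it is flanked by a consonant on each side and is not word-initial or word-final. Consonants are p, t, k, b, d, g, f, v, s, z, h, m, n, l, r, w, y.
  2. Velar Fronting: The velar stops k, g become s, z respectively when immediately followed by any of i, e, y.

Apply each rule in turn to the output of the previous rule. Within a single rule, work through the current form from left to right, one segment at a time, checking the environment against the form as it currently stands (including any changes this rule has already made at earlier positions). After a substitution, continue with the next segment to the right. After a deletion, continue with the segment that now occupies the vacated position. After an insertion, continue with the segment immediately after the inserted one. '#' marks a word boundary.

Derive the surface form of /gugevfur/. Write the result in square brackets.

1 Syncope: [gugevfur] → [ggevfr]
2 Velar Fronting: [ggevfr] → [gzevfr]

[gzevfr]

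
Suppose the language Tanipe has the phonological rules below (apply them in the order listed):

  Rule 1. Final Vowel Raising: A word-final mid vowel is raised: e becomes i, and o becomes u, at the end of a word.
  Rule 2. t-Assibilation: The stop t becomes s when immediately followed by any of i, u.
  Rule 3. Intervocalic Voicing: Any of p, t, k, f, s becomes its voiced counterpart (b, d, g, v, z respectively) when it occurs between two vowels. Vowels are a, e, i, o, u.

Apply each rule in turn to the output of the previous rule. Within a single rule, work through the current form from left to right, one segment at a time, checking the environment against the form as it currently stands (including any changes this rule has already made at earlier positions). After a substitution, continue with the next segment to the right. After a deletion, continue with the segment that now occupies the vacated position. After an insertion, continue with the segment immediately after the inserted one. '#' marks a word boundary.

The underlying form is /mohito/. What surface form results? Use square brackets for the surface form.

Rule 1 Final Vowel Raising: [mohito] → [mohitu]
Rule 2 t-Assibilation: [mohitu] → [mohisu]
Rule 3 Intervocalic Voicing: [mohisu] → [mohizu]

[mohizu]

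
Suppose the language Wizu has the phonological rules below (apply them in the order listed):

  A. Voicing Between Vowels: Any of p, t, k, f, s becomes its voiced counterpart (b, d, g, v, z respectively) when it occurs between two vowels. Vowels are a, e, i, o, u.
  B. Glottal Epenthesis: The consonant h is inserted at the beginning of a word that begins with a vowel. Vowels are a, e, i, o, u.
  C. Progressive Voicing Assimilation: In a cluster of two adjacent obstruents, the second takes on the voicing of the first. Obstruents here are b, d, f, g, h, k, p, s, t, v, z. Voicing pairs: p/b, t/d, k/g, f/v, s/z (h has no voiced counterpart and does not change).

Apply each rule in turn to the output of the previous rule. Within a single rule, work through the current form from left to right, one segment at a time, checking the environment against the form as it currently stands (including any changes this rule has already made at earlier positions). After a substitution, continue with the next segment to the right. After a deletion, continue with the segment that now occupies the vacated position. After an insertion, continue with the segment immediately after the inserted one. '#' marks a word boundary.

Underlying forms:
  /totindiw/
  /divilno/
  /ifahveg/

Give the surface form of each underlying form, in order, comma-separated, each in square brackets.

/totindiw/:
  A Voicing Between Vowels: [totindiw] → [todindiw]
  B Glottal Epenthesis: no change — [todindiw]
  C Progressive Voicing Assimilation: no change — [todindiw]
/divilno/:
  A Voicing Between Vowels: no change — [divilno]
  B Glottal Epenthesis: no change — [divilno]
  C Progressive Voicing Assimilation: no change — [divilno]
/ifahveg/:
  A Voicing Between Vowels: [ifahveg] → [ivahveg]
  B Glottal Epenthesis: [ivahveg] → [hivahveg]
  C Progressive Voicing Assimilation: [hivahveg] → [hivahfeg]

[todindiw], [divilno], [hivahfeg]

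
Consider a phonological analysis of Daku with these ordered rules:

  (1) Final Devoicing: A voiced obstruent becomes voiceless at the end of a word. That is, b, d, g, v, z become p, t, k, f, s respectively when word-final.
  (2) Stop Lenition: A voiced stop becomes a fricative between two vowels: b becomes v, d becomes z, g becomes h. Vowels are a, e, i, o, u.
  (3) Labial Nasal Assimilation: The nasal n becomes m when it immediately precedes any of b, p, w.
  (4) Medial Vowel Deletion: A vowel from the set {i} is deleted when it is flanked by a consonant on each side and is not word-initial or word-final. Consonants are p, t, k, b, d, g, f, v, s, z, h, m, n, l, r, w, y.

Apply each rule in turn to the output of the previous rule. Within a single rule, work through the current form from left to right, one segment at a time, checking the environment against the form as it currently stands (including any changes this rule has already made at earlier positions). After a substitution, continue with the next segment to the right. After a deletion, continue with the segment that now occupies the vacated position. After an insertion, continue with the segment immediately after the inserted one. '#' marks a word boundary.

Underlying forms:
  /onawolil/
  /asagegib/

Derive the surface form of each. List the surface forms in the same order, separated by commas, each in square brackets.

[onawoll], [asahehp]

/onawolil/:
  (1) Final Devoicing: no change — [onawolil]
  (2) Stop Lenition: no change — [onawolil]
  (3) Labial Nasal Assimilation: no change — [onawolil]
  (4) Medial Vowel Deletion: [onawolil] → [onawoll]
/asagegib/:
  (1) Final Devoicing: [asagegib] → [asagegip]
  (2) Stop Lenition: [asagegip] → [asahehip]
  (3) Labial Nasal Assimilation: no change — [asahehip]
  (4) Medial Vowel Deletion: [asahehip] → [asahehp]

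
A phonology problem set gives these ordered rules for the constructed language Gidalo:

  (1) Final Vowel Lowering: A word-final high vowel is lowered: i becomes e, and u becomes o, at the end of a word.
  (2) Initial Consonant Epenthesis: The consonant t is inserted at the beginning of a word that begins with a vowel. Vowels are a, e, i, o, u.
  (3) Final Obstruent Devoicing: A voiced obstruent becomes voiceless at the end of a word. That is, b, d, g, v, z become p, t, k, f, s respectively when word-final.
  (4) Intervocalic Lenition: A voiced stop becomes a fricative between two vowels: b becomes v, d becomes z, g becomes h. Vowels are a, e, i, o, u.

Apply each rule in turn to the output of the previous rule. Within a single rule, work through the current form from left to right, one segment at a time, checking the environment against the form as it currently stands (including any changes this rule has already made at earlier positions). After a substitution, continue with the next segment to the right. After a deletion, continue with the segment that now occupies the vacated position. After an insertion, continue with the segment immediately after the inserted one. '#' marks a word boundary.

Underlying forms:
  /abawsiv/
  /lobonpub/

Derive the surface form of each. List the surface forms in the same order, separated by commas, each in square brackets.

[tavawsif], [lovonpup]

/abawsiv/:
  (1) Final Vowel Lowering: no change — [abawsiv]
  (2) Initial Consonant Epenthesis: [abawsiv] → [tabawsiv]
  (3) Final Obstruent Devoicing: [tabawsiv] → [tabawsif]
  (4) Intervocalic Lenition: [tabawsif] → [tavawsif]
/lobonpub/:
  (1) Final Vowel Lowering: no change — [lobonpub]
  (2) Initial Consonant Epenthesis: no change — [lobonpub]
  (3) Final Obstruent Devoicing: [lobonpub] → [lobonpup]
  (4) Intervocalic Lenition: [lobonpup] → [lovonpup]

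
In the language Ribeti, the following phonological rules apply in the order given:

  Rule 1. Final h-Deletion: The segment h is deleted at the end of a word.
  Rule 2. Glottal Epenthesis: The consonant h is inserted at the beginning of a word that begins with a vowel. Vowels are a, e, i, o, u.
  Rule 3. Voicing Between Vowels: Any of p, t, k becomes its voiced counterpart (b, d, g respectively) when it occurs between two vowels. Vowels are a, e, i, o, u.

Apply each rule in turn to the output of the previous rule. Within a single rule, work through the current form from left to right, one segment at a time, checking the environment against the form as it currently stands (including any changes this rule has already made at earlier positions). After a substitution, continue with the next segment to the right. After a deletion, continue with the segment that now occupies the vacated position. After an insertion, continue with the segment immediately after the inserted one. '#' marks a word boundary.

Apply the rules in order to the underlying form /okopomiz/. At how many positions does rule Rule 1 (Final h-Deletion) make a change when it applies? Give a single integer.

0

Rule 1 Final h-Deletion: no change — [okopomiz]
Rule 2 Glottal Epenthesis: [okopomiz] → [hokopomiz]
Rule 3 Voicing Between Vowels: [hokopomiz] → [hogobomiz]
Rule Rule 1 changed 0 position(s).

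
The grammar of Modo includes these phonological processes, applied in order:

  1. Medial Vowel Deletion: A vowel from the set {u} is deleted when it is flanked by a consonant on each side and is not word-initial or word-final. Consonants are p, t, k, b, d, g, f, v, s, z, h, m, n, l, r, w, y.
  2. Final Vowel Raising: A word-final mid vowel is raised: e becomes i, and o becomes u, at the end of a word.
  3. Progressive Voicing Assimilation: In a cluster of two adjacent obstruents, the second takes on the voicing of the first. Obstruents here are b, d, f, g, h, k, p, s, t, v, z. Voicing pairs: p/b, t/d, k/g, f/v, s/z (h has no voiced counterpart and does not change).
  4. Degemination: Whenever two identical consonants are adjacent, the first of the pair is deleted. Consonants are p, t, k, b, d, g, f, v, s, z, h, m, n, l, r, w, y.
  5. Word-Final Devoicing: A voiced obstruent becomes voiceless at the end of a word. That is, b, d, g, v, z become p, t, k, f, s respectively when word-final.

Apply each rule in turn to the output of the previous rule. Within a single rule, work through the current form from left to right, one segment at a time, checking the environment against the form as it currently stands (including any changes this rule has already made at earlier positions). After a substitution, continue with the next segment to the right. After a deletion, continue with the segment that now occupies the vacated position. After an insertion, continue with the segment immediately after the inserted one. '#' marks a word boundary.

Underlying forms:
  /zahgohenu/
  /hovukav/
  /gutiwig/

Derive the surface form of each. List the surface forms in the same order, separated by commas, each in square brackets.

[zahkohenu], [hovgaf], [gdiwik]

/zahgohenu/:
  1 Medial Vowel Deletion: no change — [zahgohenu]
  2 Final Vowel Raising: no change — [zahgohenu]
  3 Progressive Voicing Assimilation: [zahgohenu] → [zahkohenu]
  4 Degemination: no change — [zahkohenu]
  5 Word-Final Devoicing: no change — [zahkohenu]
/hovukav/:
  1 Medial Vowel Deletion: [hovukav] → [hovkav]
  2 Final Vowel Raising: no change — [hovkav]
  3 Progressive Voicing Assimilation: [hovkav] → [hovgav]
  4 Degemination: no change — [hovgav]
  5 Word-Final Devoicing: [hovgav] → [hovgaf]
/gutiwig/:
  1 Medial Vowel Deletion: [gutiwig] → [gtiwig]
  2 Final Vowel Raising: no change — [gtiwig]
  3 Progressive Voicing Assimilation: [gtiwig] → [gdiwig]
  4 Degemination: no change — [gdiwig]
  5 Word-Final Devoicing: [gdiwig] → [gdiwik]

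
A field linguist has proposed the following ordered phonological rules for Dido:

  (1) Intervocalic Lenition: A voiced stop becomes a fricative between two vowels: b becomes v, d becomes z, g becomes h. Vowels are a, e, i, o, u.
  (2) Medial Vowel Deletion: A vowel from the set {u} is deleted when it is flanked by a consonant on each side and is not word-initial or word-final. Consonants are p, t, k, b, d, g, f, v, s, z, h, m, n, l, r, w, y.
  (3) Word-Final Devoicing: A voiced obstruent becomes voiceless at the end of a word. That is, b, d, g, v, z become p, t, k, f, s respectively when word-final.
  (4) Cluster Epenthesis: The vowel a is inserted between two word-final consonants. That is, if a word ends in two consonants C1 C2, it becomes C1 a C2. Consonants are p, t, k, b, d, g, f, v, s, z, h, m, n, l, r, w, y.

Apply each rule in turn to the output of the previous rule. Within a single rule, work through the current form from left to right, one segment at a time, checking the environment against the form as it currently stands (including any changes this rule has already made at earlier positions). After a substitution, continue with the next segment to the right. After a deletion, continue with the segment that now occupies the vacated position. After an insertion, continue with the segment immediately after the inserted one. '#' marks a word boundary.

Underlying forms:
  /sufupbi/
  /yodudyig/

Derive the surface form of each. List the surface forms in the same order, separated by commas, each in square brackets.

[sfpbi], [yozdyik]

/sufupbi/:
  (1) Intervocalic Lenition: no change — [sufupbi]
  (2) Medial Vowel Deletion: [sufupbi] → [sfpbi]
  (3) Word-Final Devoicing: no change — [sfpbi]
  (4) Cluster Epenthesis: no change — [sfpbi]
/yodudyig/:
  (1) Intervocalic Lenition: [yodudyig] → [yozudyig]
  (2) Medial Vowel Deletion: [yozudyig] → [yozdyig]
  (3) Word-Final Devoicing: [yozdyig] → [yozdyik]
  (4) Cluster Epenthesis: no change — [yozdyik]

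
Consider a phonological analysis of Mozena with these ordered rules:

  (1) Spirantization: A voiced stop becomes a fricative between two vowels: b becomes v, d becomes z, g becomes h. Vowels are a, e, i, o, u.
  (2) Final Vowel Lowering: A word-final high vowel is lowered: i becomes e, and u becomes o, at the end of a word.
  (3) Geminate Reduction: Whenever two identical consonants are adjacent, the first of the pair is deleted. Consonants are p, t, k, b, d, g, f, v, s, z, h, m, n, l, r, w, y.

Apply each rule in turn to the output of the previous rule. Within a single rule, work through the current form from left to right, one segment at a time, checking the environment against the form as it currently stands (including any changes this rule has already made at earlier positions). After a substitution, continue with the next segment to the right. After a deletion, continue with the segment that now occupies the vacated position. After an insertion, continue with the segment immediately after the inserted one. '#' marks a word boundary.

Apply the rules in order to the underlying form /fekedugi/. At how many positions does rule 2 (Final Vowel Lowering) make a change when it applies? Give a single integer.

1

(1) Spirantization: [fekedugi] → [fekezuhi]
(2) Final Vowel Lowering: [fekezuhi] → [fekezuhe]
(3) Geminate Reduction: no change — [fekezuhe]
Rule 2 changed 1 position(s).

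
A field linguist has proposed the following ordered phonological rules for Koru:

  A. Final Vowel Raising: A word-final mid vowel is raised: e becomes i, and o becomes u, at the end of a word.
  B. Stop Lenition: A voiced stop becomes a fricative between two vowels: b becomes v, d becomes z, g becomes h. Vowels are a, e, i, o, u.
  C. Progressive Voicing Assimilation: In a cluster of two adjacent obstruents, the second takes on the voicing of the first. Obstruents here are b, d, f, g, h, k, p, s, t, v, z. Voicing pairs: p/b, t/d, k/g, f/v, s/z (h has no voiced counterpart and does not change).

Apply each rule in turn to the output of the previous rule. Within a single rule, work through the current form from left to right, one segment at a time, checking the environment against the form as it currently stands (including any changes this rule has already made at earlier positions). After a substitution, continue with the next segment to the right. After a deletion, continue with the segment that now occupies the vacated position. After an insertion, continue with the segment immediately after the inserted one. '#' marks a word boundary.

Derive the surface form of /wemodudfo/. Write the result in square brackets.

[wemozudvu]

A Final Vowel Raising: [wemodudfo] → [wemodudfu]
B Stop Lenition: [wemodudfu] → [wemozudfu]
C Progressive Voicing Assimilation: [wemozudfu] → [wemozudvu]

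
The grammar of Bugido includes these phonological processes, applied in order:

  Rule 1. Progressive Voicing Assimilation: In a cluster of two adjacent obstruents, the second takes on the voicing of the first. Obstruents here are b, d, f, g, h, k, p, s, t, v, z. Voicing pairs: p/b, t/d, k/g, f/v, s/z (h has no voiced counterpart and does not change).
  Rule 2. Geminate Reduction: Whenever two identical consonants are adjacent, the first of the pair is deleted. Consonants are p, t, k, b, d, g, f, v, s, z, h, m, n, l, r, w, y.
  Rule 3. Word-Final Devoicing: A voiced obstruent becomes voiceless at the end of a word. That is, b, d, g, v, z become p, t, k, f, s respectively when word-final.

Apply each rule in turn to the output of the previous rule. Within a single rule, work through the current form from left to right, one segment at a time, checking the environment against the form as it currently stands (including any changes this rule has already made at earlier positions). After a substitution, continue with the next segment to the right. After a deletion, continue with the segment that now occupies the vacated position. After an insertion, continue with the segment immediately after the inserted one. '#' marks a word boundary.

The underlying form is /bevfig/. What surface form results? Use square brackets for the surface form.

[bevik]

Rule 1 Progressive Voicing Assimilation: [bevfig] → [bevvig]
Rule 2 Geminate Reduction: [bevvig] → [bevig]
Rule 3 Word-Final Devoicing: [bevig] → [bevik]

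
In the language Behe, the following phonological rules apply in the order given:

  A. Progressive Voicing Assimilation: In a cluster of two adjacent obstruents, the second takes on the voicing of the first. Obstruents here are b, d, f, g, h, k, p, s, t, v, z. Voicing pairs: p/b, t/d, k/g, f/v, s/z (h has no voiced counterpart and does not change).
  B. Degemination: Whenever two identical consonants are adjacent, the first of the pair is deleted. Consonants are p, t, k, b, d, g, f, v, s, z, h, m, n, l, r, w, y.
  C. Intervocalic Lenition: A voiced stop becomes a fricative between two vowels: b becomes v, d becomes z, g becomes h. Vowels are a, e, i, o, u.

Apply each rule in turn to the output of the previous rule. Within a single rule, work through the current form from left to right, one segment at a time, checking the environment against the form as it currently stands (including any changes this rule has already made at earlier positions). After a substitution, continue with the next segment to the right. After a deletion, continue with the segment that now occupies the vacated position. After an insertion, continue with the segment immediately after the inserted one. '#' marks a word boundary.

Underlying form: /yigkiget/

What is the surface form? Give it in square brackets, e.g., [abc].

[yihihet]

A Progressive Voicing Assimilation: [yigkiget] → [yiggiget]
B Degemination: [yiggiget] → [yigiget]
C Intervocalic Lenition: [yigiget] → [yihihet]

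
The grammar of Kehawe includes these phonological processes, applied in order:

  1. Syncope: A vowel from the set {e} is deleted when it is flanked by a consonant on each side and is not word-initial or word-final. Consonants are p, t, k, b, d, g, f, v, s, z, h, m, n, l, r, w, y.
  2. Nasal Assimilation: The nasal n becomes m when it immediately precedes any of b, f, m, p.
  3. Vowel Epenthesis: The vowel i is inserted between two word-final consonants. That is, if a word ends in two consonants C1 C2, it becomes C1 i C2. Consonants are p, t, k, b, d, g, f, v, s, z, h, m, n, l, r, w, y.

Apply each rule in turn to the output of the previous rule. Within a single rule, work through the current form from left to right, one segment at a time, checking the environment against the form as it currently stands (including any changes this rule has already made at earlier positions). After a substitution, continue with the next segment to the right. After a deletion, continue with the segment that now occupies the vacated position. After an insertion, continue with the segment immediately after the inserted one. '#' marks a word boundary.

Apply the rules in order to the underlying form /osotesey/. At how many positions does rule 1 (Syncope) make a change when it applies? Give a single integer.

2

1 Syncope: [osotesey] → [osotsy]
2 Nasal Assimilation: no change — [osotsy]
3 Vowel Epenthesis: [osotsy] → [osotsiy]
Rule 1 changed 2 position(s).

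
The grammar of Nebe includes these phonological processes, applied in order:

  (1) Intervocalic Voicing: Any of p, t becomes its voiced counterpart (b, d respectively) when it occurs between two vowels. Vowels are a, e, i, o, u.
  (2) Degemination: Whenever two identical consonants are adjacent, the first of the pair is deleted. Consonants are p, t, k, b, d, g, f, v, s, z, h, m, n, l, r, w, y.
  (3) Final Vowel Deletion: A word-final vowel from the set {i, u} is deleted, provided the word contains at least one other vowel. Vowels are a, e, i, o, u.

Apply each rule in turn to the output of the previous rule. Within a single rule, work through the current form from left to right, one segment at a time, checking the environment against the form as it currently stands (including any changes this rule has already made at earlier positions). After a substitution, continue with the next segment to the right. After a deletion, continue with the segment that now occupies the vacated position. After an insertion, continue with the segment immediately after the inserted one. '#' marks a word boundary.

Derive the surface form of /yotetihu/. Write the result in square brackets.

(1) Intervocalic Voicing: [yotetihu] → [yodedihu]
(2) Degemination: no change — [yodedihu]
(3) Final Vowel Deletion: [yodedihu] → [yodedih]

[yodedih]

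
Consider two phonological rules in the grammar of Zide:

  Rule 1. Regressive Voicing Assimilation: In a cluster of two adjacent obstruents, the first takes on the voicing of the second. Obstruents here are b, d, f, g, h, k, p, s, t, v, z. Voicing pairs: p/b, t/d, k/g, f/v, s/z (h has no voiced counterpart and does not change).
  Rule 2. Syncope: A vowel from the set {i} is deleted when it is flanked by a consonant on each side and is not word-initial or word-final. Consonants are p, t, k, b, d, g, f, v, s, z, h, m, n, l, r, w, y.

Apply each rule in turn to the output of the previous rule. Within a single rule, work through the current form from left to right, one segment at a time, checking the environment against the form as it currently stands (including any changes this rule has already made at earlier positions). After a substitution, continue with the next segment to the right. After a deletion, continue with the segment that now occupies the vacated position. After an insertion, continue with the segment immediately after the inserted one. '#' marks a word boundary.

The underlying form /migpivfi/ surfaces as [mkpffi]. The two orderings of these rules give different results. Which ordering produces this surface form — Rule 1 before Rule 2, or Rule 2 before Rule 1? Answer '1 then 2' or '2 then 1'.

Order 1 then 2:
  1 Regressive Voicing Assimilation: [migpivfi] → [mikpiffi]
  2 Syncope: [mikpiffi] → [mkpffi]
  result: [mkpffi]
Order 2 then 1:
  2 Syncope: [migpivfi] → [mgpvfi]
  1 Regressive Voicing Assimilation: [mgpvfi] → [mkbffi]
  result: [mkbffi]

1 then 2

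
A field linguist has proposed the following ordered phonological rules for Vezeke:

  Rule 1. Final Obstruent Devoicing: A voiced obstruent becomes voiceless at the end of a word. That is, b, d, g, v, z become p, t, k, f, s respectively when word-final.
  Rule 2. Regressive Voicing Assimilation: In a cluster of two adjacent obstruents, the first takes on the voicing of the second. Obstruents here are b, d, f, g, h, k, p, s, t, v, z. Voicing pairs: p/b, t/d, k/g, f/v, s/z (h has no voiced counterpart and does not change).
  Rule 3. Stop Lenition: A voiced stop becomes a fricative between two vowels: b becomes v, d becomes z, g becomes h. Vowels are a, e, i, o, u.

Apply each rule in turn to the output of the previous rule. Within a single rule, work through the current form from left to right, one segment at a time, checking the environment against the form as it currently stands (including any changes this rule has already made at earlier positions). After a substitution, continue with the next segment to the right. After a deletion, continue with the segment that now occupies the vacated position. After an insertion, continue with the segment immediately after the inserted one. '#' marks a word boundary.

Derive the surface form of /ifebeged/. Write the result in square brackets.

[ifevehet]

Rule 1 Final Obstruent Devoicing: [ifebeged] → [ifebeget]
Rule 2 Regressive Voicing Assimilation: no change — [ifebeget]
Rule 3 Stop Lenition: [ifebeget] → [ifevehet]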